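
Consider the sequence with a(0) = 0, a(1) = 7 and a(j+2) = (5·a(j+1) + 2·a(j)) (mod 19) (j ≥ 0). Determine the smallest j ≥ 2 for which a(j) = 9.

37

Computing terms: a(0) = 0; a(1) = 7; a(2) = 16; a(3) = 18; a(4) = 8; a(5) = 0; a(6) = 16; a(7) = 4; a(8) = 14; a(9) = 2; a(10) = 0; a(11) = 4; a(12) = 1; a(13) = 13; a(14) = 10; a(15) = 0; a(16) = 1; a(17) = 5; a(18) = 8; a(19) = 12; a(20) = 0; a(21) = 5; a(22) = 6; a(23) = 2; a(24) = 3; a(25) = 0; a(26) = 6; a(27) = 11; a(28) = 10; a(29) = 15; a(30) = 0; a(31) = 11; a(32) = 17; a(33) = 12; a(34) = 18; a(35) = 0; a(36) = 17; a(37) = 9; a(38) = 3; a(39) = 14; a(40) = 0; a(41) = 9; a(42) = 7; a(43) = 15; a(44) = 13; a(45) = 0; a(46) = 7.
Since (a(45), a(46)) = (a(0), a(1)) = (0, 7) (two consecutive terms determine the rest), the sequence is periodic with period 45.
The value 9 first appears (with j ≥ 2) at a(37).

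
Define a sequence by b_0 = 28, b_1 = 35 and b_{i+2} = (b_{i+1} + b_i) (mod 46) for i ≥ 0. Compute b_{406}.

25

We have b_0 = 28, b_1 = 35, b_2 = 17, b_3 = 6, b_4 = 23, b_5 = 29, b_6 = 6, b_7 = 35, b_8 = 41, b_9 = 30, b_{10} = 25, b_{11} = 9, b_{12} = 34, b_{13} = 43, b_{14} = 31, b_{15} = 28, b_{16} = 13, b_{17} = 41, b_{18} = 8, b_{19} = 3, b_{20} = 11, b_{21} = 14, b_{22} = 25, b_{23} = 39, b_{24} = 18, b_{25} = 11, b_{26} = 29, b_{27} = 40, b_{28} = 23, b_{29} = 17, b_{30} = 40, b_{31} = 11, b_{32} = 5, b_{33} = 16, b_{34} = 21, b_{35} = 37, b_{36} = 12, b_{37} = 3, b_{38} = 15, b_{39} = 18, b_{40} = 33, b_{41} = 5, b_{42} = 38, b_{43} = 43, b_{44} = 35, b_{45} = 32, b_{46} = 21, b_{47} = 7, b_{48} = 28, b_{49} = 35.
Since (b_{48}, b_{49}) = (b_0, b_1) = (28, 35) (two consecutive terms determine the rest), the sequence is periodic with period 48.
(406 - 0) mod 48 = 22, so b_{406} = b_{22} = 25.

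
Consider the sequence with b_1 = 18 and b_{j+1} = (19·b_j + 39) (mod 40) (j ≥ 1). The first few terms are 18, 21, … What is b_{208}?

b_1 = 18,  b_2 = 21,  b_3 = 38,  b_4 = 1,  b_5 = 18.
Since b_5 = b_1 = 18, the sequence is periodic with period 4.
So b_{208} = b_{1 + ((208-1) mod 4)} = b_4 = 1.

1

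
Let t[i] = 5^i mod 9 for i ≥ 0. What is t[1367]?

t[0] = 1, t[1] = 5, t[2] = 7, t[3] = 8, t[4] = 4, t[5] = 2, t[6] = 1.
Since t[6] = t[0] = 1, the sequence is periodic with period 6.
So t[1367] = t[0 + ((1367-0) mod 6)] = t[5] = 2.

2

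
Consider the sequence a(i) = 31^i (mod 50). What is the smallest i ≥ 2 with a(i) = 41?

a(1) = 31; a(2) = 11; a(3) = 41; a(4) = 21; a(5) = 1; a(6) = 31.
Since a(6) = a(1) = 31, the sequence is periodic with period 5.
The value 41 first appears (with i ≥ 2) at a(3).

3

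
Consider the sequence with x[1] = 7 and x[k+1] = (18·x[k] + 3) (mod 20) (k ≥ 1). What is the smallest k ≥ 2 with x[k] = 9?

2

Listing terms: x[1] = 7; x[2] = 9; x[3] = 5; x[4] = 13; x[5] = 17; x[6] = 9.
Since x[6] = x[2] = 9, the sequence is eventually periodic: after a pre-period of length 1 it cycles with period 4.
The value 9 first appears (with k ≥ 2) at x[2].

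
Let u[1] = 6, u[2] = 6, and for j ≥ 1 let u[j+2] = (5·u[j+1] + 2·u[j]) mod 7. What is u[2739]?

u[1] = 6, u[2] = 6, u[3] = 0, u[4] = 5, u[5] = 4, u[6] = 2, u[7] = 4, u[8] = 3, u[9] = 2, u[10] = 2, u[11] = 0, u[12] = 4, u[13] = 6, u[14] = 3, u[15] = 6, u[16] = 1, u[17] = 3, u[18] = 3, u[19] = 0, u[20] = 6, u[21] = 2, u[22] = 1, u[23] = 2, u[24] = 5, u[25] = 1, u[26] = 1, u[27] = 0, u[28] = 2, u[29] = 3, u[30] = 5, u[31] = 3, u[32] = 4, u[33] = 5, u[34] = 5, u[35] = 0, u[36] = 3, u[37] = 1, u[38] = 4, u[39] = 1, u[40] = 6, u[41] = 4, u[42] = 4, u[43] = 0, u[44] = 1, u[45] = 5, u[46] = 6, u[47] = 5, u[48] = 2, u[49] = 6, u[50] = 6.
Since (u[49], u[50]) = (u[1], u[2]) = (6, 6) (two consecutive terms determine the rest), the sequence is periodic with period 48.
(2739 - 1) mod 48 = 2, so u[2739] = u[3] = 0.

0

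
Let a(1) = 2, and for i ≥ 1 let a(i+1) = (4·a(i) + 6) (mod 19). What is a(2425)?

Computing terms: a(1) = 2; a(2) = 14; a(3) = 5; a(4) = 7; a(5) = 15; a(6) = 9; a(7) = 4; a(8) = 3; a(9) = 18; a(10) = 2.
The sequence repeats with period 9.
(2425 - 1) mod 9 = 3, so a(2425) = a(4) = 7.

7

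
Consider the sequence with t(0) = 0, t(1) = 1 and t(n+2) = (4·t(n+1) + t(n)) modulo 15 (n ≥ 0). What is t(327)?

13

Computing terms: t(0) = 0,  t(1) = 1,  t(2) = 4,  t(3) = 2,  t(4) = 12,  t(5) = 5,  t(6) = 2,  t(7) = 13,  t(8) = 9,  t(9) = 4,  t(10) = 10,  t(11) = 14,  t(12) = 6,  t(13) = 8,  t(14) = 8,  t(15) = 10,  t(16) = 3,  t(17) = 7,  t(18) = 1,  t(19) = 11,  t(20) = 0,  t(21) = 11,  t(22) = 14,  t(23) = 7,  t(24) = 12,  t(25) = 10,  t(26) = 7,  t(27) = 8,  t(28) = 9,  t(29) = 14,  t(30) = 5,  t(31) = 4,  t(32) = 6,  t(33) = 13,  t(34) = 13,  t(35) = 5,  t(36) = 3,  t(37) = 2,  t(38) = 11,  t(39) = 1,  t(40) = 0,  t(41) = 1.
The sequence repeats with period 40.
(327 - 0) mod 40 = 7, so t(327) = t(7) = 13.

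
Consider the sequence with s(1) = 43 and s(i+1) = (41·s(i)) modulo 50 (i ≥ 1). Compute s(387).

13

s(1) = 43, s(2) = 13, s(3) = 33, s(4) = 3, s(5) = 23, s(6) = 43.
Since s(6) = s(1) = 43, the sequence is periodic with period 5.
(387 - 1) mod 5 = 1, so s(387) = s(2) = 13.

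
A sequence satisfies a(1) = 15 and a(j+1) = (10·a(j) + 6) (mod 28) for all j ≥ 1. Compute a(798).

10

We have a(1) = 15,  a(2) = 16,  a(3) = 26,  a(4) = 14,  a(5) = 6,  a(6) = 10,  a(7) = 22,  a(8) = 2,  a(9) = 26.
Since a(9) = a(3) = 26, the sequence is eventually periodic: after a pre-period of length 2 it cycles with period 6.
For j ≥ 3, a(j) depends only on (j - 3) mod 6. (798 - 3) mod 6 = 3, so a(798) = a(6) = 10.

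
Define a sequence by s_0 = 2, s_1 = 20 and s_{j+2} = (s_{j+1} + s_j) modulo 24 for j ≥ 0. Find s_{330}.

10

s_0 = 2, s_1 = 20, s_2 = 22, s_3 = 18, s_4 = 16, s_5 = 10, s_6 = 2, s_7 = 12, s_8 = 14, s_9 = 2, s_{10} = 16, s_{11} = 18, s_{12} = 10, s_{13} = 4, s_{14} = 14, s_{15} = 18, s_{16} = 8, s_{17} = 2, s_{18} = 10, s_{19} = 12, s_{20} = 22, s_{21} = 10, s_{22} = 8, s_{23} = 18, s_{24} = 2, s_{25} = 20.
The sequence repeats with period 24.
(330 - 0) mod 24 = 18, so s_{330} = s_{18} = 10.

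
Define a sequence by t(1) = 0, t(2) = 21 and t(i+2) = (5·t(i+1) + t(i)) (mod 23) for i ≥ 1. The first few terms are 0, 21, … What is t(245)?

t(1) = 0; t(2) = 21; t(3) = 13; t(4) = 17; t(5) = 6; t(6) = 1; t(7) = 11; t(8) = 10; t(9) = 15; t(10) = 16; t(11) = 3; t(12) = 8; t(13) = 20; t(14) = 16; t(15) = 8; t(16) = 10; t(17) = 12; t(18) = 1; t(19) = 17; t(20) = 17; t(21) = 10; t(22) = 21; t(23) = 0; t(24) = 21.
Since (t(23), t(24)) = (t(1), t(2)) = (0, 21) (two consecutive terms determine the rest), the sequence is periodic with period 22.
(245 - 1) mod 22 = 2, so t(245) = t(3) = 13.

13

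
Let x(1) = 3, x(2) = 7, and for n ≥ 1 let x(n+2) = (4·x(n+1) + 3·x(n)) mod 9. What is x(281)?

Computing terms: x(1) = 3, x(2) = 7, x(3) = 1, x(4) = 7, x(5) = 4, x(6) = 1, x(7) = 7.
Since (x(6), x(7)) = (x(3), x(4)) = (1, 7) (two consecutive terms determine the rest), the sequence is eventually periodic: after a pre-period of length 2 it cycles with period 3.
For n ≥ 3, x(n) depends only on (n - 3) mod 3. (281 - 3) mod 3 = 2, so x(281) = x(5) = 4.

4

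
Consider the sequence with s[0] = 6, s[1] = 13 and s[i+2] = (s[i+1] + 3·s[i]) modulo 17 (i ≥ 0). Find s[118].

We have s[0] = 6; s[1] = 13; s[2] = 14; s[3] = 2; s[4] = 10; s[5] = 16; s[6] = 12; s[7] = 9; s[8] = 11; s[9] = 4; s[10] = 3; s[11] = 15; s[12] = 7; s[13] = 1; s[14] = 5; s[15] = 8; s[16] = 6; s[17] = 13.
Since (s[16], s[17]) = (s[0], s[1]) = (6, 13) (two consecutive terms determine the rest), the sequence is periodic with period 16.
So s[118] = s[0 + ((118-0) mod 16)] = s[6] = 12.

12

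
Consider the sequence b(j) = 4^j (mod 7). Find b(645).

b(0) = 1,  b(1) = 4,  b(2) = 2,  b(3) = 1.
Since b(3) = b(0) = 1, the sequence is periodic with period 3.
(645 - 0) mod 3 = 0, so b(645) = b(0) = 1.

1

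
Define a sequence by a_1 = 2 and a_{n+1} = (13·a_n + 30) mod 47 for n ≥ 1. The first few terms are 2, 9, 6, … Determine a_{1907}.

39

Listing terms: a_1 = 2,  a_2 = 9,  a_3 = 6,  a_4 = 14,  a_5 = 24,  a_6 = 13,  a_7 = 11,  a_8 = 32,  a_9 = 23,  a_{10} = 0,  a_{11} = 30,  a_{12} = 44,  a_{13} = 38,  a_{14} = 7,  a_{15} = 27,  a_{16} = 5,  a_{17} = 1,  a_{18} = 43,  a_{19} = 25,  a_{20} = 26,  a_{21} = 39,  a_{22} = 20,  a_{23} = 8,  a_{24} = 40,  a_{25} = 33,  a_{26} = 36,  a_{27} = 28,  a_{28} = 18,  a_{29} = 29,  a_{30} = 31,  a_{31} = 10,  a_{32} = 19,  a_{33} = 42,  a_{34} = 12,  a_{35} = 45,  a_{36} = 4,  a_{37} = 35,  a_{38} = 15,  a_{39} = 37,  a_{40} = 41,  a_{41} = 46,  a_{42} = 17,  a_{43} = 16,  a_{44} = 3,  a_{45} = 22,  a_{46} = 34,  a_{47} = 2.
The sequence repeats with period 46.
(1907 - 1) mod 46 = 20, so a_{1907} = a_{21} = 39.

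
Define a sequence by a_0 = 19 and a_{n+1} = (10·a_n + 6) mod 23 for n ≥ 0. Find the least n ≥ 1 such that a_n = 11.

We have a_0 = 19; a_1 = 12; a_2 = 11; a_3 = 1; a_4 = 16; a_5 = 5; a_6 = 10; a_7 = 14; a_8 = 8; a_9 = 17; a_{10} = 15; a_{11} = 18; a_{12} = 2; a_{13} = 3; a_{14} = 13; a_{15} = 21; a_{16} = 9; a_{17} = 4; a_{18} = 0; a_{19} = 6; a_{20} = 20; a_{21} = 22; a_{22} = 19.
Since a_{22} = a_0 = 19, the sequence is periodic with period 22.
The value 11 first appears (with n ≥ 1) at a_2.

2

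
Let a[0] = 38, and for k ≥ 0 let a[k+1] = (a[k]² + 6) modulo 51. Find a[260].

4

We have a[0] = 38; a[1] = 22; a[2] = 31; a[3] = 49; a[4] = 10; a[5] = 4; a[6] = 22.
Since a[6] = a[1] = 22, the sequence is eventually periodic: after a pre-period of length 1 it cycles with period 5.
For k ≥ 1, a[k] depends only on (k - 1) mod 5. (260 - 1) mod 5 = 4, so a[260] = a[5] = 4.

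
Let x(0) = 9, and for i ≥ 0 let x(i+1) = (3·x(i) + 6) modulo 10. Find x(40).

We have x(0) = 9,  x(1) = 3,  x(2) = 5,  x(3) = 1,  x(4) = 9.
Since x(4) = x(0) = 9, the sequence is periodic with period 4.
(40 - 0) mod 4 = 0, so x(40) = x(0) = 9.

9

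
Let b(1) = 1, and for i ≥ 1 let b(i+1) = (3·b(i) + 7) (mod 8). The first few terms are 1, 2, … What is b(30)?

Listing terms: b(1) = 1, b(2) = 2, b(3) = 5, b(4) = 6, b(5) = 1.
Since b(5) = b(1) = 1, the sequence is periodic with period 4.
(30 - 1) mod 4 = 1, so b(30) = b(2) = 2.

2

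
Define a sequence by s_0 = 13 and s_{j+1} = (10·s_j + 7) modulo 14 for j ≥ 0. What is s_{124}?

3

Computing terms: s_0 = 13,  s_1 = 11,  s_2 = 5,  s_3 = 1,  s_4 = 3,  s_5 = 9,  s_6 = 13.
The sequence repeats with period 6.
So s_{124} = s_{0 + ((124-0) mod 6)} = s_4 = 3.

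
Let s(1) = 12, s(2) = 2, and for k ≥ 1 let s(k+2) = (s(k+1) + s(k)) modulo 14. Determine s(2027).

0

s(1) = 12,  s(2) = 2,  s(3) = 0,  s(4) = 2,  s(5) = 2,  s(6) = 4,  s(7) = 6,  s(8) = 10,  s(9) = 2,  s(10) = 12,  s(11) = 0,  s(12) = 12,  s(13) = 12,  s(14) = 10,  s(15) = 8,  s(16) = 4,  s(17) = 12,  s(18) = 2.
Since (s(17), s(18)) = (s(1), s(2)) = (12, 2) (two consecutive terms determine the rest), the sequence is periodic with period 16.
(2027 - 1) mod 16 = 10, so s(2027) = s(11) = 0.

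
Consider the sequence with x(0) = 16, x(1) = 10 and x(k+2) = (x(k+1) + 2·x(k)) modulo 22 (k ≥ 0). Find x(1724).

14

x(0) = 16; x(1) = 10; x(2) = 20; x(3) = 18; x(4) = 14; x(5) = 6; x(6) = 12; x(7) = 2; x(8) = 4; x(9) = 8; x(10) = 16; x(11) = 10.
The sequence repeats with period 10.
(1724 - 0) mod 10 = 4, so x(1724) = x(4) = 14.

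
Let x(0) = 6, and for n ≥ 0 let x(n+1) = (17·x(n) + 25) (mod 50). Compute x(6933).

We have x(0) = 6,  x(1) = 27,  x(2) = 34,  x(3) = 3,  x(4) = 26,  x(5) = 17,  x(6) = 14,  x(7) = 13,  x(8) = 46,  x(9) = 7,  x(10) = 44,  x(11) = 23,  x(12) = 16,  x(13) = 47,  x(14) = 24,  x(15) = 33,  x(16) = 36,  x(17) = 37,  x(18) = 4,  x(19) = 43,  x(20) = 6.
Since x(20) = x(0) = 6, the sequence is periodic with period 20.
So x(6933) = x(0 + ((6933-0) mod 20)) = x(13) = 47.

47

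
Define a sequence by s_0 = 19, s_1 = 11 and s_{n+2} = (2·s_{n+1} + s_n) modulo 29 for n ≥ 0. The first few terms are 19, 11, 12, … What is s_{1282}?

12

Listing terms: s_0 = 19,  s_1 = 11,  s_2 = 12,  s_3 = 6,  s_4 = 24,  s_5 = 25,  s_6 = 16,  s_7 = 28,  s_8 = 14,  s_9 = 27,  s_{10} = 10,  s_{11} = 18,  s_{12} = 17,  s_{13} = 23,  s_{14} = 5,  s_{15} = 4,  s_{16} = 13,  s_{17} = 1,  s_{18} = 15,  s_{19} = 2,  s_{20} = 19,  s_{21} = 11.
Since (s_{20}, s_{21}) = (s_0, s_1) = (19, 11) (two consecutive terms determine the rest), the sequence is periodic with period 20.
So s_{1282} = s_{0 + ((1282-0) mod 20)} = s_2 = 12.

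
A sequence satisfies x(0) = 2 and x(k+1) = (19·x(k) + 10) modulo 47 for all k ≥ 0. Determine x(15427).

Listing terms: x(0) = 2; x(1) = 1; x(2) = 29; x(3) = 44; x(4) = 0; x(5) = 10; x(6) = 12; x(7) = 3; x(8) = 20; x(9) = 14; x(10) = 41; x(11) = 37; x(12) = 8; x(13) = 21; x(14) = 33; x(15) = 26; x(16) = 34; x(17) = 45; x(18) = 19; x(19) = 42; x(20) = 9; x(21) = 40; x(22) = 18; x(23) = 23; x(24) = 24; x(25) = 43; x(26) = 28; x(27) = 25; x(28) = 15; x(29) = 13; x(30) = 22; x(31) = 5; x(32) = 11; x(33) = 31; x(34) = 35; x(35) = 17; x(36) = 4; x(37) = 39; x(38) = 46; x(39) = 38; x(40) = 27; x(41) = 6; x(42) = 30; x(43) = 16; x(44) = 32; x(45) = 7; x(46) = 2.
Since x(46) = x(0) = 2, the sequence is periodic with period 46.
So x(15427) = x(0 + ((15427-0) mod 46)) = x(17) = 45.

45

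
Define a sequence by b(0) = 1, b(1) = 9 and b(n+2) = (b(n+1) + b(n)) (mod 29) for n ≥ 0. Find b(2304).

28

Listing terms: b(0) = 1, b(1) = 9, b(2) = 10, b(3) = 19, b(4) = 0, b(5) = 19, b(6) = 19, b(7) = 9, b(8) = 28, b(9) = 8, b(10) = 7, b(11) = 15, b(12) = 22, b(13) = 8, b(14) = 1, b(15) = 9.
Since (b(14), b(15)) = (b(0), b(1)) = (1, 9) (two consecutive terms determine the rest), the sequence is periodic with period 14.
So b(2304) = b(0 + ((2304-0) mod 14)) = b(8) = 28.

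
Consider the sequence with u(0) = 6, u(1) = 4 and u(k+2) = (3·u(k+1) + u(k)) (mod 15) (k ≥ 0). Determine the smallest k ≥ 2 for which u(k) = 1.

7

Listing terms: u(0) = 6; u(1) = 4; u(2) = 3; u(3) = 13; u(4) = 12; u(5) = 4; u(6) = 9; u(7) = 1; u(8) = 12; u(9) = 7; u(10) = 3; u(11) = 1; u(12) = 6; u(13) = 4.
The sequence repeats with period 12.
The value 1 first appears (with k ≥ 2) at u(7).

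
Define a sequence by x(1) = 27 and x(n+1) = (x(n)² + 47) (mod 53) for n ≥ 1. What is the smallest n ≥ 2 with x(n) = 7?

Listing terms: x(1) = 27, x(2) = 34, x(3) = 37, x(4) = 38, x(5) = 7, x(6) = 43, x(7) = 41, x(8) = 32, x(9) = 11, x(10) = 9, x(11) = 22, x(12) = 1, x(13) = 48, x(14) = 19, x(15) = 37.
Since x(15) = x(3) = 37, the sequence is eventually periodic: after a pre-period of length 2 it cycles with period 12.
The value 7 first appears (with n ≥ 2) at x(5).

5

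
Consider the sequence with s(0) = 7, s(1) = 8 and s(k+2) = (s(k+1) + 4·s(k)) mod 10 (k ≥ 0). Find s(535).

8

Computing terms: s(0) = 7; s(1) = 8; s(2) = 6; s(3) = 8; s(4) = 2; s(5) = 4; s(6) = 2; s(7) = 8; s(8) = 6.
Since (s(7), s(8)) = (s(1), s(2)) = (8, 6) (two consecutive terms determine the rest), the sequence is eventually periodic: after a pre-period of length 1 it cycles with period 6.
For k ≥ 1, s(k) depends only on (k - 1) mod 6. (535 - 1) mod 6 = 0, so s(535) = s(1) = 8.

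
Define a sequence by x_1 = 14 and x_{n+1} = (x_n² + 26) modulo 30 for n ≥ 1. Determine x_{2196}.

0

Listing terms: x_1 = 14,  x_2 = 12,  x_3 = 20,  x_4 = 6,  x_5 = 2,  x_6 = 0,  x_7 = 26,  x_8 = 12.
Since x_8 = x_2 = 12, the sequence is eventually periodic: after a pre-period of length 1 it cycles with period 6.
For n ≥ 2, x_n depends only on (n - 2) mod 6. (2196 - 2) mod 6 = 4, so x_{2196} = x_6 = 0.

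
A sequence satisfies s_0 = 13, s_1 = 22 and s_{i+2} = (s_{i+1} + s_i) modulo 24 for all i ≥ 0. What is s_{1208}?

7

Listing terms: s_0 = 13, s_1 = 22, s_2 = 11, s_3 = 9, s_4 = 20, s_5 = 5, s_6 = 1, s_7 = 6, s_8 = 7, s_9 = 13, s_{10} = 20, s_{11} = 9, s_{12} = 5, s_{13} = 14, s_{14} = 19, s_{15} = 9, s_{16} = 4, s_{17} = 13, s_{18} = 17, s_{19} = 6, s_{20} = 23, s_{21} = 5, s_{22} = 4, s_{23} = 9, s_{24} = 13, s_{25} = 22.
Since (s_{24}, s_{25}) = (s_0, s_1) = (13, 22) (two consecutive terms determine the rest), the sequence is periodic with period 24.
So s_{1208} = s_{0 + ((1208-0) mod 24)} = s_8 = 7.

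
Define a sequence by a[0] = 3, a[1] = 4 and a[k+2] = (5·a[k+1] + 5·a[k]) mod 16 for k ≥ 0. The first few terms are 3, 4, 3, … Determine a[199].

4

We have a[0] = 3; a[1] = 4; a[2] = 3; a[3] = 3; a[4] = 14; a[5] = 5; a[6] = 15; a[7] = 4; a[8] = 15; a[9] = 15; a[10] = 6; a[11] = 9; a[12] = 11; a[13] = 4; a[14] = 11; a[15] = 11; a[16] = 14; a[17] = 13; a[18] = 7; a[19] = 4; a[20] = 7; a[21] = 7; a[22] = 6; a[23] = 1; a[24] = 3; a[25] = 4.
Since (a[24], a[25]) = (a[0], a[1]) = (3, 4) (two consecutive terms determine the rest), the sequence is periodic with period 24.
(199 - 0) mod 24 = 7, so a[199] = a[7] = 4.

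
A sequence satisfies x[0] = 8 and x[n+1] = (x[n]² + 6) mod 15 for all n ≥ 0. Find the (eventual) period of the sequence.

Listing terms: x[0] = 8; x[1] = 10; x[2] = 1; x[3] = 7; x[4] = 10.
Since x[4] = x[1] = 10, the sequence is eventually periodic: after a pre-period of length 1 it cycles with period 3.

3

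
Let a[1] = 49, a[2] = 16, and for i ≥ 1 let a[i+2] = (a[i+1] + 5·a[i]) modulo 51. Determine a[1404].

a[1] = 49, a[2] = 16, a[3] = 6, a[4] = 35, a[5] = 14, a[6] = 36, a[7] = 4, a[8] = 31, a[9] = 0, a[10] = 2, a[11] = 2, a[12] = 12, a[13] = 22, a[14] = 31, a[15] = 39, a[16] = 41, a[17] = 32, a[18] = 33, a[19] = 40, a[20] = 1, a[21] = 48, a[22] = 2, a[23] = 38, a[24] = 48, a[25] = 34, a[26] = 19, a[27] = 36, a[28] = 29, a[29] = 5, a[30] = 48, a[31] = 22, a[32] = 7, a[33] = 15, a[34] = 50, a[35] = 23, a[36] = 18, a[37] = 31, a[38] = 19, a[39] = 21, a[40] = 14, a[41] = 17, a[42] = 36, a[43] = 19, a[44] = 46, a[45] = 39, a[46] = 14, a[47] = 5, a[48] = 24, a[49] = 49, a[50] = 16.
The sequence repeats with period 48.
So a[1404] = a[1 + ((1404-1) mod 48)] = a[12] = 12.

12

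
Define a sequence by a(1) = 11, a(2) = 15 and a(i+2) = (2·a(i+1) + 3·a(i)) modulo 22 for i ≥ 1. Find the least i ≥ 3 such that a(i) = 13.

Listing terms: a(1) = 11; a(2) = 15; a(3) = 19; a(4) = 17; a(5) = 3; a(6) = 13; a(7) = 13; a(8) = 21; a(9) = 15; a(10) = 5; a(11) = 11; a(12) = 15.
The sequence repeats with period 10.
The value 13 first appears (with i ≥ 3) at a(6).

6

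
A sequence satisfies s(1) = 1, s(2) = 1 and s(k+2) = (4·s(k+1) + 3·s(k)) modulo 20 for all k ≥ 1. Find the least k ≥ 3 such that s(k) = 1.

21

Computing terms: s(1) = 1,  s(2) = 1,  s(3) = 7,  s(4) = 11,  s(5) = 5,  s(6) = 13,  s(7) = 7,  s(8) = 7,  s(9) = 9,  s(10) = 17,  s(11) = 15,  s(12) = 11,  s(13) = 9,  s(14) = 9,  s(15) = 3,  s(16) = 19,  s(17) = 5,  s(18) = 17,  s(19) = 3,  s(20) = 3,  s(21) = 1,  s(22) = 13,  s(23) = 15,  s(24) = 19,  s(25) = 1,  s(26) = 1.
Since (s(25), s(26)) = (s(1), s(2)) = (1, 1) (two consecutive terms determine the rest), the sequence is periodic with period 24.
The value 1 first appears (with k ≥ 3) at s(21).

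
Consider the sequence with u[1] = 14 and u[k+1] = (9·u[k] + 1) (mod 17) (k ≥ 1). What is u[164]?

12

Listing terms: u[1] = 14, u[2] = 8, u[3] = 5, u[4] = 12, u[5] = 7, u[6] = 13, u[7] = 16, u[8] = 9, u[9] = 14.
The sequence repeats with period 8.
(164 - 1) mod 8 = 3, so u[164] = u[4] = 12.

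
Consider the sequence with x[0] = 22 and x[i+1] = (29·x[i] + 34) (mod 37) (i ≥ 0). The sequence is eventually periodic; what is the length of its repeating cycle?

x[0] = 22, x[1] = 6, x[2] = 23, x[3] = 35, x[4] = 13, x[5] = 4, x[6] = 2, x[7] = 18, x[8] = 1, x[9] = 26, x[10] = 11, x[11] = 20, x[12] = 22.
The sequence repeats with period 12.

12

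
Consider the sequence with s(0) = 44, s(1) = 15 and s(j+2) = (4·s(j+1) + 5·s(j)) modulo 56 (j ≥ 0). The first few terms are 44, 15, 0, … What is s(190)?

s(0) = 44, s(1) = 15, s(2) = 0, s(3) = 19, s(4) = 20, s(5) = 7, s(6) = 16, s(7) = 43, s(8) = 28, s(9) = 47, s(10) = 48, s(11) = 35, s(12) = 44, s(13) = 15.
The sequence repeats with period 12.
So s(190) = s(0 + ((190-0) mod 12)) = s(10) = 48.

48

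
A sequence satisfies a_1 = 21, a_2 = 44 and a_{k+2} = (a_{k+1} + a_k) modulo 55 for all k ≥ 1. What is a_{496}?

52

Computing terms: a_1 = 21, a_2 = 44, a_3 = 10, a_4 = 54, a_5 = 9, a_6 = 8, a_7 = 17, a_8 = 25, a_9 = 42, a_{10} = 12, a_{11} = 54, a_{12} = 11, a_{13} = 10, a_{14} = 21, a_{15} = 31, a_{16} = 52, a_{17} = 28, a_{18} = 25, a_{19} = 53, a_{20} = 23, a_{21} = 21, a_{22} = 44.
The sequence repeats with period 20.
(496 - 1) mod 20 = 15, so a_{496} = a_{16} = 52.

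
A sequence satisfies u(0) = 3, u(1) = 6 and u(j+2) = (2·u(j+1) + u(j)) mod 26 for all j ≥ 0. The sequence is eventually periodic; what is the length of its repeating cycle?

28

We have u(0) = 3,  u(1) = 6,  u(2) = 15,  u(3) = 10,  u(4) = 9,  u(5) = 2,  u(6) = 13,  u(7) = 2,  u(8) = 17,  u(9) = 10,  u(10) = 11,  u(11) = 6,  u(12) = 23,  u(13) = 0,  u(14) = 23,  u(15) = 20,  u(16) = 11,  u(17) = 16,  u(18) = 17,  u(19) = 24,  u(20) = 13,  u(21) = 24,  u(22) = 9,  u(23) = 16,  u(24) = 15,  u(25) = 20,  u(26) = 3,  u(27) = 0,  u(28) = 3,  u(29) = 6.
The sequence repeats with period 28.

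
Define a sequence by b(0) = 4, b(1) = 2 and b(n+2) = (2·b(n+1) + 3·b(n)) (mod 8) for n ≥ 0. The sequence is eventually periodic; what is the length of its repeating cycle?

b(0) = 4,  b(1) = 2,  b(2) = 0,  b(3) = 6,  b(4) = 4,  b(5) = 2.
The sequence repeats with period 4.

4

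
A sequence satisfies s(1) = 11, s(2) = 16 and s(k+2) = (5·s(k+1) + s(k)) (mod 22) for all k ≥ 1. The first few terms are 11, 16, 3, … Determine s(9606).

We have s(1) = 11, s(2) = 16, s(3) = 3, s(4) = 9, s(5) = 4, s(6) = 7, s(7) = 17, s(8) = 4, s(9) = 15, s(10) = 13, s(11) = 14, s(12) = 17, s(13) = 11, s(14) = 6, s(15) = 19, s(16) = 13, s(17) = 18, s(18) = 15, s(19) = 5, s(20) = 18, s(21) = 7, s(22) = 9, s(23) = 8, s(24) = 5, s(25) = 11, s(26) = 16.
Since (s(25), s(26)) = (s(1), s(2)) = (11, 16) (two consecutive terms determine the rest), the sequence is periodic with period 24.
(9606 - 1) mod 24 = 5, so s(9606) = s(6) = 7.

7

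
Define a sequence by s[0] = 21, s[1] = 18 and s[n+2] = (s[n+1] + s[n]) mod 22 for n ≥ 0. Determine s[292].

Listing terms: s[0] = 21,  s[1] = 18,  s[2] = 17,  s[3] = 13,  s[4] = 8,  s[5] = 21,  s[6] = 7,  s[7] = 6,  s[8] = 13,  s[9] = 19,  s[10] = 10,  s[11] = 7,  s[12] = 17,  s[13] = 2,  s[14] = 19,  s[15] = 21,  s[16] = 18.
The sequence repeats with period 15.
(292 - 0) mod 15 = 7, so s[292] = s[7] = 6.

6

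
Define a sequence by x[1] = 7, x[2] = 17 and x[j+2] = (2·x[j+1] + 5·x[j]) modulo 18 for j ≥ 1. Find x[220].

7

We have x[1] = 7, x[2] = 17, x[3] = 15, x[4] = 7, x[5] = 17.
The sequence repeats with period 3.
So x[220] = x[1 + ((220-1) mod 3)] = x[1] = 7.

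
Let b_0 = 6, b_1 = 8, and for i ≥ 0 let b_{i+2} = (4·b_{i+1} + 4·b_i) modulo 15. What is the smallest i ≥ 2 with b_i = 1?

3

Listing terms: b_0 = 6; b_1 = 8; b_2 = 11; b_3 = 1; b_4 = 3; b_5 = 1; b_6 = 1; b_7 = 8; b_8 = 6; b_9 = 11; b_{10} = 8; b_{11} = 1; b_{12} = 6; b_{13} = 13; b_{14} = 1; b_{15} = 11; b_{16} = 3; b_{17} = 11; b_{18} = 11; b_{19} = 13; b_{20} = 6; b_{21} = 1; b_{22} = 13; b_{23} = 11; b_{24} = 6; b_{25} = 8.
The sequence repeats with period 24.
The value 1 first appears (with i ≥ 2) at b_3.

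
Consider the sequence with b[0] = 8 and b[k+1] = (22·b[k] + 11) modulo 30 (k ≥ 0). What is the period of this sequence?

12

We have b[0] = 8,  b[1] = 7,  b[2] = 15,  b[3] = 11,  b[4] = 13,  b[5] = 27,  b[6] = 5,  b[7] = 1,  b[8] = 3,  b[9] = 17,  b[10] = 25,  b[11] = 21,  b[12] = 23,  b[13] = 7.
Since b[13] = b[1] = 7, the sequence is eventually periodic: after a pre-period of length 1 it cycles with period 12.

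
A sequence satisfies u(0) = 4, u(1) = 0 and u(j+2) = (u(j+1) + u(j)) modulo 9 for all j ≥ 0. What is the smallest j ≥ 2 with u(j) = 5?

u(0) = 4,  u(1) = 0,  u(2) = 4,  u(3) = 4,  u(4) = 8,  u(5) = 3,  u(6) = 2,  u(7) = 5,  u(8) = 7,  u(9) = 3,  u(10) = 1,  u(11) = 4,  u(12) = 5,  u(13) = 0,  u(14) = 5,  u(15) = 5,  u(16) = 1,  u(17) = 6,  u(18) = 7,  u(19) = 4,  u(20) = 2,  u(21) = 6,  u(22) = 8,  u(23) = 5,  u(24) = 4,  u(25) = 0.
Since (u(24), u(25)) = (u(0), u(1)) = (4, 0) (two consecutive terms determine the rest), the sequence is periodic with period 24.
The value 5 first appears (with j ≥ 2) at u(7).

7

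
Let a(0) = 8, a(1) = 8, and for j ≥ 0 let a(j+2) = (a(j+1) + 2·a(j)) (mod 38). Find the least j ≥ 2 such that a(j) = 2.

3

a(0) = 8,  a(1) = 8,  a(2) = 24,  a(3) = 2,  a(4) = 12,  a(5) = 16,  a(6) = 2,  a(7) = 34,  a(8) = 0,  a(9) = 30,  a(10) = 30,  a(11) = 14,  a(12) = 36,  a(13) = 26,  a(14) = 22,  a(15) = 36,  a(16) = 4,  a(17) = 0,  a(18) = 8,  a(19) = 8.
Since (a(18), a(19)) = (a(0), a(1)) = (8, 8) (two consecutive terms determine the rest), the sequence is periodic with period 18.
The value 2 first appears (with j ≥ 2) at a(3).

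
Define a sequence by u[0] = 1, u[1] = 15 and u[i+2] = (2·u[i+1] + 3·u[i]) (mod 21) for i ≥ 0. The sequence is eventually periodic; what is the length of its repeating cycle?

6

u[0] = 1; u[1] = 15; u[2] = 12; u[3] = 6; u[4] = 6; u[5] = 9; u[6] = 15; u[7] = 15; u[8] = 12.
Since (u[7], u[8]) = (u[1], u[2]) = (15, 12) (two consecutive terms determine the rest), the sequence is eventually periodic: after a pre-period of length 1 it cycles with period 6.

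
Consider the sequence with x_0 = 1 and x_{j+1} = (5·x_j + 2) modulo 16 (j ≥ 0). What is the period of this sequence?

Listing terms: x_0 = 1,  x_1 = 7,  x_2 = 5,  x_3 = 11,  x_4 = 9,  x_5 = 15,  x_6 = 13,  x_7 = 3,  x_8 = 1.
Since x_8 = x_0 = 1, the sequence is periodic with period 8.

8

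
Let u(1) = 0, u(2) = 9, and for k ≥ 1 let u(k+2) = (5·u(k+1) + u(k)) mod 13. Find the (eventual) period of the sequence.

12

u(1) = 0, u(2) = 9, u(3) = 6, u(4) = 0, u(5) = 6, u(6) = 4, u(7) = 0, u(8) = 4, u(9) = 7, u(10) = 0, u(11) = 7, u(12) = 9, u(13) = 0, u(14) = 9.
The sequence repeats with period 12.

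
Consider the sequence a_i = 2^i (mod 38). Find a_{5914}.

36

Computing terms: a_1 = 2; a_2 = 4; a_3 = 8; a_4 = 16; a_5 = 32; a_6 = 26; a_7 = 14; a_8 = 28; a_9 = 18; a_{10} = 36; a_{11} = 34; a_{12} = 30; a_{13} = 22; a_{14} = 6; a_{15} = 12; a_{16} = 24; a_{17} = 10; a_{18} = 20; a_{19} = 2.
The sequence repeats with period 18.
So a_{5914} = a_{1 + ((5914-1) mod 18)} = a_{10} = 36.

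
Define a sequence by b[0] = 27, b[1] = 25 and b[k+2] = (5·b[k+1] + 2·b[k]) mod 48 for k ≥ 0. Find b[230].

35

Computing terms: b[0] = 27; b[1] = 25; b[2] = 35; b[3] = 33; b[4] = 43; b[5] = 41; b[6] = 3; b[7] = 1; b[8] = 11; b[9] = 9; b[10] = 19; b[11] = 17; b[12] = 27; b[13] = 25.
Since (b[12], b[13]) = (b[0], b[1]) = (27, 25) (two consecutive terms determine the rest), the sequence is periodic with period 12.
So b[230] = b[0 + ((230-0) mod 12)] = b[2] = 35.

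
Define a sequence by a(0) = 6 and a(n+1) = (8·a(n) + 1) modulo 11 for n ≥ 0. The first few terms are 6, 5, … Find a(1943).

10

Computing terms: a(0) = 6; a(1) = 5; a(2) = 8; a(3) = 10; a(4) = 4; a(5) = 0; a(6) = 1; a(7) = 9; a(8) = 7; a(9) = 2; a(10) = 6.
The sequence repeats with period 10.
So a(1943) = a(0 + ((1943-0) mod 10)) = a(3) = 10.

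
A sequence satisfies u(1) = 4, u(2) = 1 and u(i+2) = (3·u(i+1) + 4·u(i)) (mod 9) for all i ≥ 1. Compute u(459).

Computing terms: u(1) = 4,  u(2) = 1,  u(3) = 1,  u(4) = 7,  u(5) = 7,  u(6) = 4,  u(7) = 4,  u(8) = 1.
Since (u(7), u(8)) = (u(1), u(2)) = (4, 1) (two consecutive terms determine the rest), the sequence is periodic with period 6.
So u(459) = u(1 + ((459-1) mod 6)) = u(3) = 1.

1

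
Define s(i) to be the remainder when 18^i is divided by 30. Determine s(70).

24

s(0) = 1; s(1) = 18; s(2) = 24; s(3) = 12; s(4) = 6; s(5) = 18.
Since s(5) = s(1) = 18, the sequence is eventually periodic: after a pre-period of length 1 it cycles with period 4.
For i ≥ 1, s(i) depends only on (i - 1) mod 4. (70 - 1) mod 4 = 1, so s(70) = s(2) = 24.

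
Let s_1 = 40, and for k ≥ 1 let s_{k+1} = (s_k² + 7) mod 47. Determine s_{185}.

24

Listing terms: s_1 = 40; s_2 = 9; s_3 = 41; s_4 = 43; s_5 = 23; s_6 = 19; s_7 = 39; s_8 = 24; s_9 = 19.
Since s_9 = s_6 = 19, the sequence is eventually periodic: after a pre-period of length 5 it cycles with period 3.
For k ≥ 6, s_k depends only on (k - 6) mod 3. (185 - 6) mod 3 = 2, so s_{185} = s_8 = 24.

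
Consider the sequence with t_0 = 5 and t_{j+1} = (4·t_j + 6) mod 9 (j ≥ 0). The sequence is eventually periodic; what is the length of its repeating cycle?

Computing terms: t_0 = 5; t_1 = 8; t_2 = 2; t_3 = 5.
The sequence repeats with period 3.

3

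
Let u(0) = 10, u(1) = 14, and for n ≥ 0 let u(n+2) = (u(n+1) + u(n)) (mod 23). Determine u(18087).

Computing terms: u(0) = 10; u(1) = 14; u(2) = 1; u(3) = 15; u(4) = 16; u(5) = 8; u(6) = 1; u(7) = 9; u(8) = 10; u(9) = 19; u(10) = 6; u(11) = 2; u(12) = 8; u(13) = 10; u(14) = 18; u(15) = 5; u(16) = 0; u(17) = 5; u(18) = 5; u(19) = 10; u(20) = 15; u(21) = 2; u(22) = 17; u(23) = 19; u(24) = 13; u(25) = 9; u(26) = 22; u(27) = 8; u(28) = 7; u(29) = 15; u(30) = 22; u(31) = 14; u(32) = 13; u(33) = 4; u(34) = 17; u(35) = 21; u(36) = 15; u(37) = 13; u(38) = 5; u(39) = 18; u(40) = 0; u(41) = 18; u(42) = 18; u(43) = 13; u(44) = 8; u(45) = 21; u(46) = 6; u(47) = 4; u(48) = 10; u(49) = 14.
Since (u(48), u(49)) = (u(0), u(1)) = (10, 14) (two consecutive terms determine the rest), the sequence is periodic with period 48.
So u(18087) = u(0 + ((18087-0) mod 48)) = u(39) = 18.

18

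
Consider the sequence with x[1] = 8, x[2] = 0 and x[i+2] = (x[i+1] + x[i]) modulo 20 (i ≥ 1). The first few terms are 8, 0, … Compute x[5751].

Listing terms: x[1] = 8; x[2] = 0; x[3] = 8; x[4] = 8; x[5] = 16; x[6] = 4; x[7] = 0; x[8] = 4; x[9] = 4; x[10] = 8; x[11] = 12; x[12] = 0; x[13] = 12; x[14] = 12; x[15] = 4; x[16] = 16; x[17] = 0; x[18] = 16; x[19] = 16; x[20] = 12; x[21] = 8; x[22] = 0.
The sequence repeats with period 20.
(5751 - 1) mod 20 = 10, so x[5751] = x[11] = 12.

12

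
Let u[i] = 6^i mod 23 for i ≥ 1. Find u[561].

Listing terms: u[1] = 6; u[2] = 13; u[3] = 9; u[4] = 8; u[5] = 2; u[6] = 12; u[7] = 3; u[8] = 18; u[9] = 16; u[10] = 4; u[11] = 1; u[12] = 6.
The sequence repeats with period 11.
So u[561] = u[1 + ((561-1) mod 11)] = u[11] = 1.

1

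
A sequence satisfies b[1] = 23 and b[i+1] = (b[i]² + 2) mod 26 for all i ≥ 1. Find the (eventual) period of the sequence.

4

b[1] = 23, b[2] = 11, b[3] = 19, b[4] = 25, b[5] = 3, b[6] = 11.
Since b[6] = b[2] = 11, the sequence is eventually periodic: after a pre-period of length 1 it cycles with period 4.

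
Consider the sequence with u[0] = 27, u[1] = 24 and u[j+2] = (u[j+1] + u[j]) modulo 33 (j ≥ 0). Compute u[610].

27

Listing terms: u[0] = 27,  u[1] = 24,  u[2] = 18,  u[3] = 9,  u[4] = 27,  u[5] = 3,  u[6] = 30,  u[7] = 0,  u[8] = 30,  u[9] = 30,  u[10] = 27,  u[11] = 24.
Since (u[10], u[11]) = (u[0], u[1]) = (27, 24) (two consecutive terms determine the rest), the sequence is periodic with period 10.
(610 - 0) mod 10 = 0, so u[610] = u[0] = 27.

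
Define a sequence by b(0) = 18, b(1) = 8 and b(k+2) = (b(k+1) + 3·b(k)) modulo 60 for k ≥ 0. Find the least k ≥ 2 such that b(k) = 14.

8

Computing terms: b(0) = 18,  b(1) = 8,  b(2) = 2,  b(3) = 26,  b(4) = 32,  b(5) = 50,  b(6) = 26,  b(7) = 56,  b(8) = 14,  b(9) = 2,  b(10) = 44,  b(11) = 50,  b(12) = 2,  b(13) = 32,  b(14) = 38,  b(15) = 14,  b(16) = 8,  b(17) = 50,  b(18) = 14,  b(19) = 44,  b(20) = 26,  b(21) = 38,  b(22) = 56,  b(23) = 50,  b(24) = 38,  b(25) = 8,  b(26) = 2.
Since (b(25), b(26)) = (b(1), b(2)) = (8, 2) (two consecutive terms determine the rest), the sequence is eventually periodic: after a pre-period of length 1 it cycles with period 24.
The value 14 first appears (with k ≥ 2) at b(8).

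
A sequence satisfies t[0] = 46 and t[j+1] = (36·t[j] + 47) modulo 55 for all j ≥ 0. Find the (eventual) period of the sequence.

Listing terms: t[0] = 46; t[1] = 53; t[2] = 30; t[3] = 27; t[4] = 29; t[5] = 46.
The sequence repeats with period 5.

5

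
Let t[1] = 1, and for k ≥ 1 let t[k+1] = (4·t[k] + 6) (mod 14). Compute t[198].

Listing terms: t[1] = 1; t[2] = 10; t[3] = 4; t[4] = 8; t[5] = 10.
Since t[5] = t[2] = 10, the sequence is eventually periodic: after a pre-period of length 1 it cycles with period 3.
For k ≥ 2, t[k] depends only on (k - 2) mod 3. (198 - 2) mod 3 = 1, so t[198] = t[3] = 4.

4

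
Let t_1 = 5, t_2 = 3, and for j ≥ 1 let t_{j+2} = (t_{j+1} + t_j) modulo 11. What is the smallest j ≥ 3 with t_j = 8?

3

t_1 = 5, t_2 = 3, t_3 = 8, t_4 = 0, t_5 = 8, t_6 = 8, t_7 = 5, t_8 = 2, t_9 = 7, t_{10} = 9, t_{11} = 5, t_{12} = 3.
Since (t_{11}, t_{12}) = (t_1, t_2) = (5, 3) (two consecutive terms determine the rest), the sequence is periodic with period 10.
The value 8 first appears (with j ≥ 3) at t_3.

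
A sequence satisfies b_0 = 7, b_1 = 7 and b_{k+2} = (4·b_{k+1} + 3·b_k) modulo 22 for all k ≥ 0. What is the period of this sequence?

Computing terms: b_0 = 7, b_1 = 7, b_2 = 5, b_3 = 19, b_4 = 3, b_5 = 3, b_6 = 21, b_7 = 5, b_8 = 17, b_9 = 17, b_{10} = 9, b_{11} = 21, b_{12} = 1, b_{13} = 1, b_{14} = 7, b_{15} = 9, b_{16} = 13, b_{17} = 13, b_{18} = 3, b_{19} = 7, b_{20} = 15, b_{21} = 15, b_{22} = 17, b_{23} = 3, b_{24} = 19, b_{25} = 19, b_{26} = 1, b_{27} = 17, b_{28} = 5, b_{29} = 5, b_{30} = 13, b_{31} = 1, b_{32} = 21, b_{33} = 21, b_{34} = 15, b_{35} = 13, b_{36} = 9, b_{37} = 9, b_{38} = 19, b_{39} = 15, b_{40} = 7, b_{41} = 7.
The sequence repeats with period 40.

40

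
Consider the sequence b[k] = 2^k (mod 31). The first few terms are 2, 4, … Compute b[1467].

Computing terms: b[1] = 2; b[2] = 4; b[3] = 8; b[4] = 16; b[5] = 1; b[6] = 2.
Since b[6] = b[1] = 2, the sequence is periodic with period 5.
So b[1467] = b[1 + ((1467-1) mod 5)] = b[2] = 4.

4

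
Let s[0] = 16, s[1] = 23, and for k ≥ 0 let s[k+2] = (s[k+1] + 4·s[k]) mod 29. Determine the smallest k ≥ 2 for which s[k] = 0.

2

Computing terms: s[0] = 16, s[1] = 23, s[2] = 0, s[3] = 5, s[4] = 5, s[5] = 25, s[6] = 16, s[7] = 0, s[8] = 6, s[9] = 6, s[10] = 1, s[11] = 25, s[12] = 0, s[13] = 13, s[14] = 13, s[15] = 7, s[16] = 1, s[17] = 0, s[18] = 4, s[19] = 4, s[20] = 20, s[21] = 7, s[22] = 0, s[23] = 28, s[24] = 28, s[25] = 24, s[26] = 20, s[27] = 0, s[28] = 22, s[29] = 22, s[30] = 23, s[31] = 24, s[32] = 0, s[33] = 9, s[34] = 9, s[35] = 16, s[36] = 23.
The sequence repeats with period 35.
The value 0 first appears (with k ≥ 2) at s[2].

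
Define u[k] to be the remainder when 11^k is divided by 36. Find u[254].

Listing terms: u[1] = 11, u[2] = 13, u[3] = 35, u[4] = 25, u[5] = 23, u[6] = 1, u[7] = 11.
Since u[7] = u[1] = 11, the sequence is periodic with period 6.
So u[254] = u[1 + ((254-1) mod 6)] = u[2] = 13.

13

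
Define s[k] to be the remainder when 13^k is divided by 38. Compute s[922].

s[0] = 1; s[1] = 13; s[2] = 17; s[3] = 31; s[4] = 23; s[5] = 33; s[6] = 11; s[7] = 29; s[8] = 35; s[9] = 37; s[10] = 25; s[11] = 21; s[12] = 7; s[13] = 15; s[14] = 5; s[15] = 27; s[16] = 9; s[17] = 3; s[18] = 1.
The sequence repeats with period 18.
So s[922] = s[0 + ((922-0) mod 18)] = s[4] = 23.

23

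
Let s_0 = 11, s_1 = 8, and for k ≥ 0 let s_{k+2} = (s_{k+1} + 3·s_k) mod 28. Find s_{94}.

4

We have s_0 = 11; s_1 = 8; s_2 = 13; s_3 = 9; s_4 = 20; s_5 = 19; s_6 = 23; s_7 = 24; s_8 = 9; s_9 = 25; s_{10} = 24; s_{11} = 15; s_{12} = 3; s_{13} = 20; s_{14} = 1; s_{15} = 5; s_{16} = 8; s_{17} = 23; s_{18} = 19; s_{19} = 4; s_{20} = 5; s_{21} = 17; s_{22} = 4; s_{23} = 27; s_{24} = 11; s_{25} = 8.
Since (s_{24}, s_{25}) = (s_0, s_1) = (11, 8) (two consecutive terms determine the rest), the sequence is periodic with period 24.
So s_{94} = s_{0 + ((94-0) mod 24)} = s_{22} = 4.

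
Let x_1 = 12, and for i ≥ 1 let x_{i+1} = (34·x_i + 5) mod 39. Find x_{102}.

10

We have x_1 = 12,  x_2 = 23,  x_3 = 7,  x_4 = 9,  x_5 = 38,  x_6 = 10,  x_7 = 33,  x_8 = 35,  x_9 = 25,  x_{10} = 36,  x_{11} = 20,  x_{12} = 22,  x_{13} = 12.
Since x_{13} = x_1 = 12, the sequence is periodic with period 12.
So x_{102} = x_{1 + ((102-1) mod 12)} = x_6 = 10.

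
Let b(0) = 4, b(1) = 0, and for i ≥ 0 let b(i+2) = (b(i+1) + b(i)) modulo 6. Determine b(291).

b(0) = 4,  b(1) = 0,  b(2) = 4,  b(3) = 4,  b(4) = 2,  b(5) = 0,  b(6) = 2,  b(7) = 2,  b(8) = 4,  b(9) = 0.
The sequence repeats with period 8.
So b(291) = b(0 + ((291-0) mod 8)) = b(3) = 4.

4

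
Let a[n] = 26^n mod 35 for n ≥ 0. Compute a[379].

a[0] = 1, a[1] = 26, a[2] = 11, a[3] = 6, a[4] = 16, a[5] = 31, a[6] = 1.
The sequence repeats with period 6.
(379 - 0) mod 6 = 1, so a[379] = a[1] = 26.

26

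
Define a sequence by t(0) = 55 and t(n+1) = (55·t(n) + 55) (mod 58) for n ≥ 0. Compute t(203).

Computing terms: t(0) = 55,  t(1) = 6,  t(2) = 37,  t(3) = 2,  t(4) = 49,  t(5) = 24,  t(6) = 41,  t(7) = 48,  t(8) = 27,  t(9) = 32,  t(10) = 17,  t(11) = 4,  t(12) = 43,  t(13) = 42,  t(14) = 45,  t(15) = 36,  t(16) = 5,  t(17) = 40,  t(18) = 51,  t(19) = 18,  t(20) = 1,  t(21) = 52,  t(22) = 15,  t(23) = 10,  t(24) = 25,  t(25) = 38,  t(26) = 57,  t(27) = 0,  t(28) = 55.
Since t(28) = t(0) = 55, the sequence is periodic with period 28.
(203 - 0) mod 28 = 7, so t(203) = t(7) = 48.

48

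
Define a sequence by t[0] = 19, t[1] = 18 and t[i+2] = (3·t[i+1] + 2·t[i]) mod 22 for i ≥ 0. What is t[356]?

We have t[0] = 19; t[1] = 18; t[2] = 4; t[3] = 4; t[4] = 20; t[5] = 2; t[6] = 2; t[7] = 10; t[8] = 12; t[9] = 12; t[10] = 16; t[11] = 6; t[12] = 6; t[13] = 8; t[14] = 14; t[15] = 14; t[16] = 4; t[17] = 18; t[18] = 18; t[19] = 2; t[20] = 20; t[21] = 20; t[22] = 12; t[23] = 10; t[24] = 10; t[25] = 6; t[26] = 16; t[27] = 16; t[28] = 14; t[29] = 8; t[30] = 8; t[31] = 18; t[32] = 4.
Since (t[31], t[32]) = (t[1], t[2]) = (18, 4) (two consecutive terms determine the rest), the sequence is eventually periodic: after a pre-period of length 1 it cycles with period 30.
For i ≥ 1, t[i] depends only on (i - 1) mod 30. (356 - 1) mod 30 = 25, so t[356] = t[26] = 16.

16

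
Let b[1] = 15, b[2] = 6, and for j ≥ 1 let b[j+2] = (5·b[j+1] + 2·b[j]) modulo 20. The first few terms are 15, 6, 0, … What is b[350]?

Listing terms: b[1] = 15,  b[2] = 6,  b[3] = 0,  b[4] = 12,  b[5] = 0,  b[6] = 4,  b[7] = 0,  b[8] = 8,  b[9] = 0,  b[10] = 16,  b[11] = 0,  b[12] = 12.
Since (b[11], b[12]) = (b[3], b[4]) = (0, 12) (two consecutive terms determine the rest), the sequence is eventually periodic: after a pre-period of length 2 it cycles with period 8.
For j ≥ 3, b[j] depends only on (j - 3) mod 8. (350 - 3) mod 8 = 3, so b[350] = b[6] = 4.

4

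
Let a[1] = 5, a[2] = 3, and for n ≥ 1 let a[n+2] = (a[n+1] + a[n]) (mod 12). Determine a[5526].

6

Listing terms: a[1] = 5,  a[2] = 3,  a[3] = 8,  a[4] = 11,  a[5] = 7,  a[6] = 6,  a[7] = 1,  a[8] = 7,  a[9] = 8,  a[10] = 3,  a[11] = 11,  a[12] = 2,  a[13] = 1,  a[14] = 3,  a[15] = 4,  a[16] = 7,  a[17] = 11,  a[18] = 6,  a[19] = 5,  a[20] = 11,  a[21] = 4,  a[22] = 3,  a[23] = 7,  a[24] = 10,  a[25] = 5,  a[26] = 3.
Since (a[25], a[26]) = (a[1], a[2]) = (5, 3) (two consecutive terms determine the rest), the sequence is periodic with period 24.
So a[5526] = a[1 + ((5526-1) mod 24)] = a[6] = 6.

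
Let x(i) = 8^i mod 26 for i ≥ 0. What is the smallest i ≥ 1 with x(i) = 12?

2

We have x(0) = 1,  x(1) = 8,  x(2) = 12,  x(3) = 18,  x(4) = 14,  x(5) = 8.
Since x(5) = x(1) = 8, the sequence is eventually periodic: after a pre-period of length 1 it cycles with period 4.
The value 12 first appears (with i ≥ 1) at x(2).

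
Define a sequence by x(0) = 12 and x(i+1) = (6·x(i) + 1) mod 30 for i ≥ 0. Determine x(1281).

13

x(0) = 12,  x(1) = 13,  x(2) = 19,  x(3) = 25,  x(4) = 1,  x(5) = 7,  x(6) = 13.
Since x(6) = x(1) = 13, the sequence is eventually periodic: after a pre-period of length 1 it cycles with period 5.
For i ≥ 1, x(i) depends only on (i - 1) mod 5. (1281 - 1) mod 5 = 0, so x(1281) = x(1) = 13.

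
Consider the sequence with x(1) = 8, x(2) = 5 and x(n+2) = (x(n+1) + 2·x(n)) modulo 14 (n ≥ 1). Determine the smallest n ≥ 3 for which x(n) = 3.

Listing terms: x(1) = 8,  x(2) = 5,  x(3) = 7,  x(4) = 3,  x(5) = 3,  x(6) = 9,  x(7) = 1,  x(8) = 5,  x(9) = 7.
Since (x(8), x(9)) = (x(2), x(3)) = (5, 7) (two consecutive terms determine the rest), the sequence is eventually periodic: after a pre-period of length 1 it cycles with period 6.
The value 3 first appears (with n ≥ 3) at x(4).

4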